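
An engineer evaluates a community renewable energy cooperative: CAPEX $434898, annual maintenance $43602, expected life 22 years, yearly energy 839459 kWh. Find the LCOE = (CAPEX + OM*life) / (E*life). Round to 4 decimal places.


Total cost = CAPEX + OM * lifetime = 434898 + 43602 * 22 = 434898 + 959244 = 1394142
Total generation = annual * lifetime = 839459 * 22 = 18468098 kWh
LCOE = 1394142 / 18468098
LCOE = 0.0755 $/kWh

0.0755


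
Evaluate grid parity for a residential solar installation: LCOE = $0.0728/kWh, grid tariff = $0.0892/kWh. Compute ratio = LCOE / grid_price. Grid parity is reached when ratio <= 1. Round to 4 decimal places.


Compare LCOE to grid price:
  LCOE = $0.0728/kWh, Grid price = $0.0892/kWh
  Ratio = LCOE / grid_price = 0.0728 / 0.0892 = 0.8161
  Grid parity achieved (ratio <= 1)? yes

0.8161


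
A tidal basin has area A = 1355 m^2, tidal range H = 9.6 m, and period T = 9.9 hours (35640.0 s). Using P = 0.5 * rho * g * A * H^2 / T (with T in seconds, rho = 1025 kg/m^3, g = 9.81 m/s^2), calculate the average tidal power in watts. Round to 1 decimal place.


Convert period to seconds: T = 9.9 * 3600 = 35640.0 s
H^2 = 9.6^2 = 92.16
P = 0.5 * rho * g * A * H^2 / T
P = 0.5 * 1025 * 9.81 * 1355 * 92.16 / 35640.0
P = 17616.0 W

17616.0


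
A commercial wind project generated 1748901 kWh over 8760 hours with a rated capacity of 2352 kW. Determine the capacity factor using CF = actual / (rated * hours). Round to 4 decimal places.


Capacity factor = actual output / maximum possible output
Maximum possible = rated * hours = 2352 * 8760 = 20603520 kWh
CF = 1748901 / 20603520
CF = 0.0849

0.0849


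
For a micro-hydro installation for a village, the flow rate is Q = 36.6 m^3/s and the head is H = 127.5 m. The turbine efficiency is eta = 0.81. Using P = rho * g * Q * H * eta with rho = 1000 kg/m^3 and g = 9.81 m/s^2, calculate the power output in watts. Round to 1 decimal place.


Apply the hydropower formula P = rho * g * Q * H * eta
rho * g = 1000 * 9.81 = 9810.0
P = 9810.0 * 36.6 * 127.5 * 0.81
P = 37080475.7 W

37080475.7


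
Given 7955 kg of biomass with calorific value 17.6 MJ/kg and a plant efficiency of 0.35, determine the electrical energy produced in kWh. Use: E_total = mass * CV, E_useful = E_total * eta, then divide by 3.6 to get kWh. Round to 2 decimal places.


Total energy = mass * CV = 7955 * 17.6 = 140008.0 MJ
Useful energy = total * eta = 140008.0 * 0.35 = 49002.8 MJ
Convert to kWh: 49002.8 / 3.6
Useful energy = 13611.89 kWh

13611.89


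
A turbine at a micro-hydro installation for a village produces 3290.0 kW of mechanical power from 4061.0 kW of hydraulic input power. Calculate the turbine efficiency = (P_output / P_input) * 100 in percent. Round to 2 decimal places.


Turbine efficiency = (output power / input power) * 100
eta = (3290.0 / 4061.0) * 100
eta = 81.01%

81.01


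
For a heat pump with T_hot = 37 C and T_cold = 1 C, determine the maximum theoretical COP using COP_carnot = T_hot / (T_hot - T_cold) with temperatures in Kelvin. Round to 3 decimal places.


Convert to Kelvin:
  T_hot = 37 + 273.15 = 310.15 K
  T_cold = 1 + 273.15 = 274.15 K
Apply Carnot COP formula:
  COP = T_hot_K / (T_hot_K - T_cold_K) = 310.15 / 36.0
  COP = 8.615

8.615


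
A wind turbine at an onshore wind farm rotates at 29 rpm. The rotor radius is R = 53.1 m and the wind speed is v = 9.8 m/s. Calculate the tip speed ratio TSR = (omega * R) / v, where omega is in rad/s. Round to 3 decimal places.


Convert rotational speed to rad/s:
  omega = 29 * 2 * pi / 60 = 3.0369 rad/s
Compute tip speed:
  v_tip = omega * R = 3.0369 * 53.1 = 161.258 m/s
Tip speed ratio:
  TSR = v_tip / v_wind = 161.258 / 9.8 = 16.455

16.455


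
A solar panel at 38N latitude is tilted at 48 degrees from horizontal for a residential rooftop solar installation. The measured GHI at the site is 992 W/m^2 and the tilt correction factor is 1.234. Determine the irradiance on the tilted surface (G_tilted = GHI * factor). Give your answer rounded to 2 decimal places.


Identify the given values:
  GHI = 992 W/m^2, tilt correction factor = 1.234
Apply the formula G_tilted = GHI * factor:
  G_tilted = 992 * 1.234
  G_tilted = 1224.13 W/m^2

1224.13


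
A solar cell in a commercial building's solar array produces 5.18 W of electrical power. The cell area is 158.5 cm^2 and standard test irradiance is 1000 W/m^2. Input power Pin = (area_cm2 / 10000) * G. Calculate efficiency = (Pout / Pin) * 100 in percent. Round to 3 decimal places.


First compute the input power:
  Pin = area_cm2 / 10000 * G = 158.5 / 10000 * 1000 = 15.85 W
Then compute efficiency:
  Efficiency = (Pout / Pin) * 100 = (5.18 / 15.85) * 100
  Efficiency = 32.681%

32.681


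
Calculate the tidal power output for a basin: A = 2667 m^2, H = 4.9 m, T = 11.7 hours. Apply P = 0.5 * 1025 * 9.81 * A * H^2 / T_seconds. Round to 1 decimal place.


Convert period to seconds: T = 11.7 * 3600 = 42120.0 s
H^2 = 4.9^2 = 24.01
P = 0.5 * rho * g * A * H^2 / T
P = 0.5 * 1025 * 9.81 * 2667 * 24.01 / 42120.0
P = 7643.5 W

7643.5


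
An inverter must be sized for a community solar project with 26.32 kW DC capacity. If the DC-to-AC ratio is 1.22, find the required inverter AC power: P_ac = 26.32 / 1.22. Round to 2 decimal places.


The inverter AC capacity is determined by the DC/AC ratio.
Given: P_dc = 26.32 kW, DC/AC ratio = 1.22
P_ac = P_dc / ratio = 26.32 / 1.22
P_ac = 21.57 kW

21.57


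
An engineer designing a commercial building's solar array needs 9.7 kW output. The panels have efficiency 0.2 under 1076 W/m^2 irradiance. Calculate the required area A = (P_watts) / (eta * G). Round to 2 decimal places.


Convert target power to watts: P = 9.7 * 1000 = 9700.0 W
Compute denominator: eta * G = 0.2 * 1076 = 215.2
Required area A = P / (eta * G) = 9700.0 / 215.2
A = 45.07 m^2

45.07


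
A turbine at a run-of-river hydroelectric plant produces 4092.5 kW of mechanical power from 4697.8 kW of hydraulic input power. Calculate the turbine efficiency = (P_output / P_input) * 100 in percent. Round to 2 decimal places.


Turbine efficiency = (output power / input power) * 100
eta = (4092.5 / 4697.8) * 100
eta = 87.12%

87.12


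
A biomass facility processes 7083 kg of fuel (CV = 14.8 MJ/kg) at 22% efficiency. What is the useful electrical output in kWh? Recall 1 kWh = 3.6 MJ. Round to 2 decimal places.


Total energy = mass * CV = 7083 * 14.8 = 104828.4 MJ
Useful energy = total * eta = 104828.4 * 0.22 = 23062.25 MJ
Convert to kWh: 23062.25 / 3.6
Useful energy = 6406.18 kWh

6406.18


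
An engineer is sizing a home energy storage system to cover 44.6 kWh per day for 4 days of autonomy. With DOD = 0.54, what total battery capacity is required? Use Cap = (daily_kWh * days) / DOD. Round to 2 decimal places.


Total energy needed = daily * days = 44.6 * 4 = 178.4 kWh
Account for depth of discharge:
  Cap = total_energy / DOD = 178.4 / 0.54
  Cap = 330.37 kWh

330.37


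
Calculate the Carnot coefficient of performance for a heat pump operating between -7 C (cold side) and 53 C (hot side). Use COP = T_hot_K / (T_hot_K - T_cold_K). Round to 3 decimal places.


Convert to Kelvin:
  T_hot = 53 + 273.15 = 326.15 K
  T_cold = -7 + 273.15 = 266.15 K
Apply Carnot COP formula:
  COP = T_hot_K / (T_hot_K - T_cold_K) = 326.15 / 60.0
  COP = 5.436

5.436


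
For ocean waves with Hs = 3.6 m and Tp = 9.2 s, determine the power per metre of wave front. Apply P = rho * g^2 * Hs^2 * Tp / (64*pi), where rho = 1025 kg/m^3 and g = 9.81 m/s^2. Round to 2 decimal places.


Apply wave power formula:
  g^2 = 9.81^2 = 96.2361
  Hs^2 = 3.6^2 = 12.96
  Numerator = rho * g^2 * Hs^2 * Tp = 1025 * 96.2361 * 12.96 * 9.2 = 11761283.24
  Denominator = 64 * pi = 201.0619
  P = 11761283.24 / 201.0619 = 58495.82 W/m

58495.82


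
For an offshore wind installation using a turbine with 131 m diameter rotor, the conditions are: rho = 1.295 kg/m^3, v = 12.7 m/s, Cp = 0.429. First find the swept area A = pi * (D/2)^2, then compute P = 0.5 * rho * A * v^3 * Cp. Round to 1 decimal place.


Step 1 -- Compute swept area:
  A = pi * (D/2)^2 = pi * (131/2)^2 = 13478.22 m^2
Step 2 -- Apply wind power equation:
  P = 0.5 * rho * A * v^3 * Cp
  v^3 = 12.7^3 = 2048.383
  P = 0.5 * 1.295 * 13478.22 * 2048.383 * 0.429
  P = 7669034.7 W

7669034.7


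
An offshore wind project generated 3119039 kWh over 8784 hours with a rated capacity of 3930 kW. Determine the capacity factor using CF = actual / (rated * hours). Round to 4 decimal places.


Capacity factor = actual output / maximum possible output
Maximum possible = rated * hours = 3930 * 8784 = 34521120 kWh
CF = 3119039 / 34521120
CF = 0.0904

0.0904


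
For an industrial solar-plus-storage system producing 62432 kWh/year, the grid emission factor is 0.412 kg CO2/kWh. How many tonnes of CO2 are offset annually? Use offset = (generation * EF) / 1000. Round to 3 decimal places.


CO2 offset in kg = generation * emission_factor
CO2 offset = 62432 * 0.412 = 25721.98 kg
Convert to tonnes:
  CO2 offset = 25721.98 / 1000 = 25.722 tonnes

25.722


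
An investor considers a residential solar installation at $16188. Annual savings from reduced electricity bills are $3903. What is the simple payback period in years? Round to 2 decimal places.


Simple payback period = initial cost / annual savings
Payback = 16188 / 3903
Payback = 4.15 years

4.15


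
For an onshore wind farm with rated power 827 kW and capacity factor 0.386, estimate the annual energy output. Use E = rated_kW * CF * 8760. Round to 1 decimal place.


Annual energy = rated_kW * capacity_factor * hours_per_year
Given: P_rated = 827 kW, CF = 0.386, hours = 8760
E = 827 * 0.386 * 8760
E = 2796384.7 kWh

2796384.7


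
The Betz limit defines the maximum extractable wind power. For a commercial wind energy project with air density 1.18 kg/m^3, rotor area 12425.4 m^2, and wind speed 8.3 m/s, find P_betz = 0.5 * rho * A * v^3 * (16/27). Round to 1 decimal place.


The Betz coefficient Cp_max = 16/27 = 0.5926
v^3 = 8.3^3 = 571.787
P_betz = 0.5 * rho * A * v^3 * Cp_max
P_betz = 0.5 * 1.18 * 12425.4 * 571.787 * 0.5926
P_betz = 2484007.4 W

2484007.4


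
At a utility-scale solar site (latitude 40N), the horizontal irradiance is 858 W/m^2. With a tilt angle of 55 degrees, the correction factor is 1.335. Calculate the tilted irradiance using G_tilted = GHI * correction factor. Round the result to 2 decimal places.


Identify the given values:
  GHI = 858 W/m^2, tilt correction factor = 1.335
Apply the formula G_tilted = GHI * factor:
  G_tilted = 858 * 1.335
  G_tilted = 1145.43 W/m^2

1145.43


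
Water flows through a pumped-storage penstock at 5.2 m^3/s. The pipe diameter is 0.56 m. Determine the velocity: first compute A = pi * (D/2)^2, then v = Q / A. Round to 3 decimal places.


Compute pipe cross-sectional area:
  A = pi * (D/2)^2 = pi * (0.56/2)^2 = 0.2463 m^2
Calculate velocity:
  v = Q / A = 5.2 / 0.2463
  v = 21.112 m/s

21.112


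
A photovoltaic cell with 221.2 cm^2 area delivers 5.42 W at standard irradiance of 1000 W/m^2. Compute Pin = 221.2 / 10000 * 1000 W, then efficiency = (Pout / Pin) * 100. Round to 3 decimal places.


First compute the input power:
  Pin = area_cm2 / 10000 * G = 221.2 / 10000 * 1000 = 22.12 W
Then compute efficiency:
  Efficiency = (Pout / Pin) * 100 = (5.42 / 22.12) * 100
  Efficiency = 24.503%

24.503


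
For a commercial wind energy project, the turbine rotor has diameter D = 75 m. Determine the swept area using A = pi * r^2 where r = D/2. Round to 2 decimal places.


Compute the rotor radius:
  r = D / 2 = 75 / 2 = 37.5 m
Calculate swept area:
  A = pi * r^2 = pi * 37.5^2
  A = 4417.86 m^2

4417.86


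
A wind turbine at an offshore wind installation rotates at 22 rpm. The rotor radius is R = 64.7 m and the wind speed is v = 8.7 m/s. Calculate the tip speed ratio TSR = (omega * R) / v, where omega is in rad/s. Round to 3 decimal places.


Convert rotational speed to rad/s:
  omega = 22 * 2 * pi / 60 = 2.3038 rad/s
Compute tip speed:
  v_tip = omega * R = 2.3038 * 64.7 = 149.058 m/s
Tip speed ratio:
  TSR = v_tip / v_wind = 149.058 / 8.7 = 17.133

17.133


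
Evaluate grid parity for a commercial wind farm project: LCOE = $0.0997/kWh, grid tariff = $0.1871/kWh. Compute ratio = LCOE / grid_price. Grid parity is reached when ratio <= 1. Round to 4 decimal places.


Compare LCOE to grid price:
  LCOE = $0.0997/kWh, Grid price = $0.1871/kWh
  Ratio = LCOE / grid_price = 0.0997 / 0.1871 = 0.5329
  Grid parity achieved (ratio <= 1)? yes

0.5329


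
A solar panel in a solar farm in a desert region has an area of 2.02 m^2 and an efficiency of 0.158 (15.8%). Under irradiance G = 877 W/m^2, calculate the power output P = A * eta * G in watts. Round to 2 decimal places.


Use the solar power formula P = A * eta * G.
Given: A = 2.02 m^2, eta = 0.158, G = 877 W/m^2
P = 2.02 * 0.158 * 877
P = 279.90 W

279.90


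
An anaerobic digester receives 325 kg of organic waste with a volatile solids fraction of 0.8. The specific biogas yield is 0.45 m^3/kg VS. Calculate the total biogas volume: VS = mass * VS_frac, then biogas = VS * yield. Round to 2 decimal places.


Compute volatile solids:
  VS = mass * VS_fraction = 325 * 0.8 = 260.0 kg
Calculate biogas volume:
  Biogas = VS * specific_yield = 260.0 * 0.45
  Biogas = 117.00 m^3

117.00


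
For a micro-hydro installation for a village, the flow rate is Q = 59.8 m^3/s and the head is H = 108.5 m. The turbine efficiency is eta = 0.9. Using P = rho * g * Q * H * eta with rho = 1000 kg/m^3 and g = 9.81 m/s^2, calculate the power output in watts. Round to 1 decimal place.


Apply the hydropower formula P = rho * g * Q * H * eta
rho * g = 1000 * 9.81 = 9810.0
P = 9810.0 * 59.8 * 108.5 * 0.9
P = 57285200.7 W

57285200.7


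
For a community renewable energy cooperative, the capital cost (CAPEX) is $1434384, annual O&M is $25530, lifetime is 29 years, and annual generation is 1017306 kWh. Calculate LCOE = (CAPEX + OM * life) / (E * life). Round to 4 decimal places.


Total cost = CAPEX + OM * lifetime = 1434384 + 25530 * 29 = 1434384 + 740370 = 2174754
Total generation = annual * lifetime = 1017306 * 29 = 29501874 kWh
LCOE = 2174754 / 29501874
LCOE = 0.0737 $/kWh

0.0737


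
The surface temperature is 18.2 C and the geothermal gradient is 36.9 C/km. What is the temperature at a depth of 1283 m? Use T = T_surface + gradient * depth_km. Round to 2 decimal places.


Convert depth to km: 1283 / 1000 = 1.283 km
Temperature increase = gradient * depth_km = 36.9 * 1.283 = 47.34 C
Temperature at depth = T_surface + delta_T = 18.2 + 47.34
T = 65.54 C

65.54


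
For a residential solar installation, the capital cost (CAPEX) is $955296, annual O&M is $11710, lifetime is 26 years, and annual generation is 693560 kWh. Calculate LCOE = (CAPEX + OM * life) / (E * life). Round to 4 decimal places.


Total cost = CAPEX + OM * lifetime = 955296 + 11710 * 26 = 955296 + 304460 = 1259756
Total generation = annual * lifetime = 693560 * 26 = 18032560 kWh
LCOE = 1259756 / 18032560
LCOE = 0.0699 $/kWh

0.0699


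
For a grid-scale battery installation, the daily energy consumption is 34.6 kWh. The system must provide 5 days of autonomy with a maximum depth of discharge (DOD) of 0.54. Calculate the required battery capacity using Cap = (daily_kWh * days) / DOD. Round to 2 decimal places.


Total energy needed = daily * days = 34.6 * 5 = 173.0 kWh
Account for depth of discharge:
  Cap = total_energy / DOD = 173.0 / 0.54
  Cap = 320.37 kWh

320.37


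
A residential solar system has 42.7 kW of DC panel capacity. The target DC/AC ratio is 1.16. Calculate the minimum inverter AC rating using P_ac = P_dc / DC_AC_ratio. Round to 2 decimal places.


The inverter AC capacity is determined by the DC/AC ratio.
Given: P_dc = 42.7 kW, DC/AC ratio = 1.16
P_ac = P_dc / ratio = 42.7 / 1.16
P_ac = 36.81 kW

36.81


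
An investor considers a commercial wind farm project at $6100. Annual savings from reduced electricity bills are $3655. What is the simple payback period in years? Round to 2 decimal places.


Simple payback period = initial cost / annual savings
Payback = 6100 / 3655
Payback = 1.67 years

1.67


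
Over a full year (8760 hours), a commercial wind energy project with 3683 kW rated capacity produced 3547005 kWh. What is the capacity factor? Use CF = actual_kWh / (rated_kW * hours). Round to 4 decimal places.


Capacity factor = actual output / maximum possible output
Maximum possible = rated * hours = 3683 * 8760 = 32263080 kWh
CF = 3547005 / 32263080
CF = 0.1099

0.1099


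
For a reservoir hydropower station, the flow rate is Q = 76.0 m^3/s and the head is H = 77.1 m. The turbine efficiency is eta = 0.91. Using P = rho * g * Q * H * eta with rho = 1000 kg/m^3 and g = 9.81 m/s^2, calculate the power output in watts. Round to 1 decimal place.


Apply the hydropower formula P = rho * g * Q * H * eta
rho * g = 1000 * 9.81 = 9810.0
P = 9810.0 * 76.0 * 77.1 * 0.91
P = 52309235.2 W

52309235.2


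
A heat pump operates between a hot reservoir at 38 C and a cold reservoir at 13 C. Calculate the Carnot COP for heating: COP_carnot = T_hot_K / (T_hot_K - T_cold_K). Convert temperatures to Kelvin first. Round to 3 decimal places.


Convert to Kelvin:
  T_hot = 38 + 273.15 = 311.15 K
  T_cold = 13 + 273.15 = 286.15 K
Apply Carnot COP formula:
  COP = T_hot_K / (T_hot_K - T_cold_K) = 311.15 / 25.0
  COP = 12.446

12.446


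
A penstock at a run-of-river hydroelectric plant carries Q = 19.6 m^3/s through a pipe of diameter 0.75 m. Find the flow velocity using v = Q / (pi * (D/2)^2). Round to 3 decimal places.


Compute pipe cross-sectional area:
  A = pi * (D/2)^2 = pi * (0.75/2)^2 = 0.4418 m^2
Calculate velocity:
  v = Q / A = 19.6 / 0.4418
  v = 44.365 m/s

44.365


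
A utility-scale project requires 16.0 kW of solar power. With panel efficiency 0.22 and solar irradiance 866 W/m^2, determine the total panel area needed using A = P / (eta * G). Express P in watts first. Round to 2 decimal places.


Convert target power to watts: P = 16.0 * 1000 = 16000.0 W
Compute denominator: eta * G = 0.22 * 866 = 190.52
Required area A = P / (eta * G) = 16000.0 / 190.52
A = 83.98 m^2

83.98


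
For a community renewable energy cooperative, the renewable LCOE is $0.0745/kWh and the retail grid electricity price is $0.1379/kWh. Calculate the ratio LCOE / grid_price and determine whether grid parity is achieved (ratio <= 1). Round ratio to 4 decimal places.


Compare LCOE to grid price:
  LCOE = $0.0745/kWh, Grid price = $0.1379/kWh
  Ratio = LCOE / grid_price = 0.0745 / 0.1379 = 0.5402
  Grid parity achieved (ratio <= 1)? yes

0.5402


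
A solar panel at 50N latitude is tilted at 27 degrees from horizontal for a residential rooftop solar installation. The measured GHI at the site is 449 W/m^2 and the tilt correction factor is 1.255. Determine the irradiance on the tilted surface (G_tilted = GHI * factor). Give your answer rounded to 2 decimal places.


Identify the given values:
  GHI = 449 W/m^2, tilt correction factor = 1.255
Apply the formula G_tilted = GHI * factor:
  G_tilted = 449 * 1.255
  G_tilted = 563.50 W/m^2

563.50


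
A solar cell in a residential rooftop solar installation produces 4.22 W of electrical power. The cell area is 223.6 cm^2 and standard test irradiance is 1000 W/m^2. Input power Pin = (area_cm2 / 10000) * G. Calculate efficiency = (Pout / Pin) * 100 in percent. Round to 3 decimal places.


First compute the input power:
  Pin = area_cm2 / 10000 * G = 223.6 / 10000 * 1000 = 22.36 W
Then compute efficiency:
  Efficiency = (Pout / Pin) * 100 = (4.22 / 22.36) * 100
  Efficiency = 18.873%

18.873


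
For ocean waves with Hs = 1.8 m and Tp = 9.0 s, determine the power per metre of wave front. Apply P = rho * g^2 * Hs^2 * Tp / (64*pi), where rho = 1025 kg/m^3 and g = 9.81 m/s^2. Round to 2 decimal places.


Apply wave power formula:
  g^2 = 9.81^2 = 96.2361
  Hs^2 = 1.8^2 = 3.24
  Numerator = rho * g^2 * Hs^2 * Tp = 1025 * 96.2361 * 3.24 * 9.0 = 2876400.79
  Denominator = 64 * pi = 201.0619
  P = 2876400.79 / 201.0619 = 14306.04 W/m

14306.04


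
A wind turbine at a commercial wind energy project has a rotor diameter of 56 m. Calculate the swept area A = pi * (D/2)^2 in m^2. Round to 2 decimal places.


Compute the rotor radius:
  r = D / 2 = 56 / 2 = 28.0 m
Calculate swept area:
  A = pi * r^2 = pi * 28.0^2
  A = 2463.01 m^2

2463.01


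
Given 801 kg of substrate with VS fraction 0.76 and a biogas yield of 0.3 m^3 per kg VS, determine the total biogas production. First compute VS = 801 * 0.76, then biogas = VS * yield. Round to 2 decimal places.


Compute volatile solids:
  VS = mass * VS_fraction = 801 * 0.76 = 608.76 kg
Calculate biogas volume:
  Biogas = VS * specific_yield = 608.76 * 0.3
  Biogas = 182.63 m^3

182.63


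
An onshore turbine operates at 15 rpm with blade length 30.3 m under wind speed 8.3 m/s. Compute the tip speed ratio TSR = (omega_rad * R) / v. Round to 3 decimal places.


Convert rotational speed to rad/s:
  omega = 15 * 2 * pi / 60 = 1.5708 rad/s
Compute tip speed:
  v_tip = omega * R = 1.5708 * 30.3 = 47.595 m/s
Tip speed ratio:
  TSR = v_tip / v_wind = 47.595 / 8.3 = 5.734

5.734


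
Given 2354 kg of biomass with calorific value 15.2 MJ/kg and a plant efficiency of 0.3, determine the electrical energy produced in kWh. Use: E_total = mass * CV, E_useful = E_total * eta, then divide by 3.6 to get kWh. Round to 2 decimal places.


Total energy = mass * CV = 2354 * 15.2 = 35780.8 MJ
Useful energy = total * eta = 35780.8 * 0.3 = 10734.24 MJ
Convert to kWh: 10734.24 / 3.6
Useful energy = 2981.73 kWh

2981.73


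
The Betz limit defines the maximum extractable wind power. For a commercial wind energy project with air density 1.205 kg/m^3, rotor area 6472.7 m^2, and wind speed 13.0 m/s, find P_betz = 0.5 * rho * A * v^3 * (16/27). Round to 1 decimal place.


The Betz coefficient Cp_max = 16/27 = 0.5926
v^3 = 13.0^3 = 2197.0
P_betz = 0.5 * rho * A * v^3 * Cp_max
P_betz = 0.5 * 1.205 * 6472.7 * 2197.0 * 0.5926
P_betz = 5077253.0 W

5077253.0


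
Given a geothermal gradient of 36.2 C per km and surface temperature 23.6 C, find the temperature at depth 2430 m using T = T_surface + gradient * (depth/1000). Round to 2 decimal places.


Convert depth to km: 2430 / 1000 = 2.43 km
Temperature increase = gradient * depth_km = 36.2 * 2.43 = 87.97 C
Temperature at depth = T_surface + delta_T = 23.6 + 87.97
T = 111.57 C

111.57


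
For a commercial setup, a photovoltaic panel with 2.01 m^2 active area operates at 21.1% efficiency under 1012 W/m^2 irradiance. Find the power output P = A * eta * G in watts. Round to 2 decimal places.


Use the solar power formula P = A * eta * G.
Given: A = 2.01 m^2, eta = 0.211, G = 1012 W/m^2
P = 2.01 * 0.211 * 1012
P = 429.20 W

429.20


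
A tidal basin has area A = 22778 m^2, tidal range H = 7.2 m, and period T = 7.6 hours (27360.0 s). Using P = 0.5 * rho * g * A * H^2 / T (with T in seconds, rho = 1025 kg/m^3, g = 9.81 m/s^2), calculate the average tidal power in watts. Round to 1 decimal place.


Convert period to seconds: T = 7.6 * 3600 = 27360.0 s
H^2 = 7.2^2 = 51.84
P = 0.5 * rho * g * A * H^2 / T
P = 0.5 * 1025 * 9.81 * 22778 * 51.84 / 27360.0
P = 216983.8 W

216983.8


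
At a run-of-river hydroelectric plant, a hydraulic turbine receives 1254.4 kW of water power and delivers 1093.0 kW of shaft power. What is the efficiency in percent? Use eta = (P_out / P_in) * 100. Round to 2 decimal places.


Turbine efficiency = (output power / input power) * 100
eta = (1093.0 / 1254.4) * 100
eta = 87.13%

87.13


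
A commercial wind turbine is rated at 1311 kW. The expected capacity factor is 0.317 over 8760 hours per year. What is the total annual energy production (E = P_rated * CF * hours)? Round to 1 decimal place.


Annual energy = rated_kW * capacity_factor * hours_per_year
Given: P_rated = 1311 kW, CF = 0.317, hours = 8760
E = 1311 * 0.317 * 8760
E = 3640542.1 kWh

3640542.1


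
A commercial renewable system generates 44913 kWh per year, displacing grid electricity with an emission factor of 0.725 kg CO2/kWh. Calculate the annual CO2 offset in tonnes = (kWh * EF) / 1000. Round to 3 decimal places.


CO2 offset in kg = generation * emission_factor
CO2 offset = 44913 * 0.725 = 32561.93 kg
Convert to tonnes:
  CO2 offset = 32561.93 / 1000 = 32.562 tonnes

32.562


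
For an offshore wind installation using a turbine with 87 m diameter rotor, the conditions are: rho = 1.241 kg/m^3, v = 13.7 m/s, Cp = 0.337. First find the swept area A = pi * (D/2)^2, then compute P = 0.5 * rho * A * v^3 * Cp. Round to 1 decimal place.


Step 1 -- Compute swept area:
  A = pi * (D/2)^2 = pi * (87/2)^2 = 5944.68 m^2
Step 2 -- Apply wind power equation:
  P = 0.5 * rho * A * v^3 * Cp
  v^3 = 13.7^3 = 2571.353
  P = 0.5 * 1.241 * 5944.68 * 2571.353 * 0.337
  P = 3196404.8 W

3196404.8


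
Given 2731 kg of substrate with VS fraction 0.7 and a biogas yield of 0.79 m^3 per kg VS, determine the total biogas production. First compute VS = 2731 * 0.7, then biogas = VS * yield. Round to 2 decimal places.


Compute volatile solids:
  VS = mass * VS_fraction = 2731 * 0.7 = 1911.7 kg
Calculate biogas volume:
  Biogas = VS * specific_yield = 1911.7 * 0.79
  Biogas = 1510.24 m^3

1510.24


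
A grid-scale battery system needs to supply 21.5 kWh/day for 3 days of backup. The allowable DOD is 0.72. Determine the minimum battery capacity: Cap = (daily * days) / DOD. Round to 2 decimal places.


Total energy needed = daily * days = 21.5 * 3 = 64.5 kWh
Account for depth of discharge:
  Cap = total_energy / DOD = 64.5 / 0.72
  Cap = 89.58 kWh

89.58


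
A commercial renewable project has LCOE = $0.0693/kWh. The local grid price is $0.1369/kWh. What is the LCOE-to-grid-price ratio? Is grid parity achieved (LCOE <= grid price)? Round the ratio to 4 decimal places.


Compare LCOE to grid price:
  LCOE = $0.0693/kWh, Grid price = $0.1369/kWh
  Ratio = LCOE / grid_price = 0.0693 / 0.1369 = 0.5062
  Grid parity achieved (ratio <= 1)? yes

0.5062


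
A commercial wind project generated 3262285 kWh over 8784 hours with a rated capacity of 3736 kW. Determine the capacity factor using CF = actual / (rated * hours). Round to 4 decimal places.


Capacity factor = actual output / maximum possible output
Maximum possible = rated * hours = 3736 * 8784 = 32817024 kWh
CF = 3262285 / 32817024
CF = 0.0994

0.0994


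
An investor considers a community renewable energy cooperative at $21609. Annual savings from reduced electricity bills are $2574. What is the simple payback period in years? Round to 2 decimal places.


Simple payback period = initial cost / annual savings
Payback = 21609 / 2574
Payback = 8.40 years

8.40


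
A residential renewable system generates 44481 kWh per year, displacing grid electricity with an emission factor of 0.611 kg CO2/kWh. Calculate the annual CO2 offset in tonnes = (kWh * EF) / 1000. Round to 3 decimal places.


CO2 offset in kg = generation * emission_factor
CO2 offset = 44481 * 0.611 = 27177.89 kg
Convert to tonnes:
  CO2 offset = 27177.89 / 1000 = 27.178 tonnes

27.178


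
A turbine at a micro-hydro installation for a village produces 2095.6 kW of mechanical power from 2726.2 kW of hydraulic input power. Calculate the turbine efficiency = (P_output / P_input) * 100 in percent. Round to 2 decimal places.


Turbine efficiency = (output power / input power) * 100
eta = (2095.6 / 2726.2) * 100
eta = 76.87%

76.87


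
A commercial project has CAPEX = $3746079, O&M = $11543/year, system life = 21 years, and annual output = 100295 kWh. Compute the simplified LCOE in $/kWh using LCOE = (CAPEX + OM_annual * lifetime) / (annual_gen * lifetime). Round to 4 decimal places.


Total cost = CAPEX + OM * lifetime = 3746079 + 11543 * 21 = 3746079 + 242403 = 3988482
Total generation = annual * lifetime = 100295 * 21 = 2106195 kWh
LCOE = 3988482 / 2106195
LCOE = 1.8937 $/kWh

1.8937


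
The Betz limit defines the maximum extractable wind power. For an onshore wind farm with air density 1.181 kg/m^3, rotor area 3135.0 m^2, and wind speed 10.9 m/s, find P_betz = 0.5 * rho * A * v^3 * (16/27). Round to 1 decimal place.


The Betz coefficient Cp_max = 16/27 = 0.5926
v^3 = 10.9^3 = 1295.029
P_betz = 0.5 * rho * A * v^3 * Cp_max
P_betz = 0.5 * 1.181 * 3135.0 * 1295.029 * 0.5926
P_betz = 1420669.8 W

1420669.8


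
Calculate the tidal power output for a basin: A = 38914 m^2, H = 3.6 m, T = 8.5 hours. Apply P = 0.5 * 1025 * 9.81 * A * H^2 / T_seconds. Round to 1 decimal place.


Convert period to seconds: T = 8.5 * 3600 = 30600.0 s
H^2 = 3.6^2 = 12.96
P = 0.5 * rho * g * A * H^2 / T
P = 0.5 * 1025 * 9.81 * 38914 * 12.96 / 30600.0
P = 82861.4 W

82861.4


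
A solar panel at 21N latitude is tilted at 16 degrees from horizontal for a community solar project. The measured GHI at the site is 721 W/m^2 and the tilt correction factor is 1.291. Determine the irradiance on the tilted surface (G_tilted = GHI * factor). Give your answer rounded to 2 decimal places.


Identify the given values:
  GHI = 721 W/m^2, tilt correction factor = 1.291
Apply the formula G_tilted = GHI * factor:
  G_tilted = 721 * 1.291
  G_tilted = 930.81 W/m^2

930.81


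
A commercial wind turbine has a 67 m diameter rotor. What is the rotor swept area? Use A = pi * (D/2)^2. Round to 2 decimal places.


Compute the rotor radius:
  r = D / 2 = 67 / 2 = 33.5 m
Calculate swept area:
  A = pi * r^2 = pi * 33.5^2
  A = 3525.65 m^2

3525.65


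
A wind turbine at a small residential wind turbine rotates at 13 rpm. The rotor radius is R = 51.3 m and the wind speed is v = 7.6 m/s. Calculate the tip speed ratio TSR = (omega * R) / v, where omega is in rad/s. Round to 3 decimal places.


Convert rotational speed to rad/s:
  omega = 13 * 2 * pi / 60 = 1.3614 rad/s
Compute tip speed:
  v_tip = omega * R = 1.3614 * 51.3 = 69.838 m/s
Tip speed ratio:
  TSR = v_tip / v_wind = 69.838 / 7.6 = 9.189

9.189


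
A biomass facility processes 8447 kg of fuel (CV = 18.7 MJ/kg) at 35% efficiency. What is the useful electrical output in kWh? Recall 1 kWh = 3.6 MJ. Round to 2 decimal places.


Total energy = mass * CV = 8447 * 18.7 = 157958.9 MJ
Useful energy = total * eta = 157958.9 * 0.35 = 55285.62 MJ
Convert to kWh: 55285.62 / 3.6
Useful energy = 15357.12 kWh

15357.12


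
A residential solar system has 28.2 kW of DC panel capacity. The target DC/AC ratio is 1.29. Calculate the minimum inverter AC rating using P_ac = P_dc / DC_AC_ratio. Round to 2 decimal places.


The inverter AC capacity is determined by the DC/AC ratio.
Given: P_dc = 28.2 kW, DC/AC ratio = 1.29
P_ac = P_dc / ratio = 28.2 / 1.29
P_ac = 21.86 kW

21.86


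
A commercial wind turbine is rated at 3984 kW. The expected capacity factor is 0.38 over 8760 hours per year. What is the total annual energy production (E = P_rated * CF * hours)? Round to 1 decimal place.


Annual energy = rated_kW * capacity_factor * hours_per_year
Given: P_rated = 3984 kW, CF = 0.38, hours = 8760
E = 3984 * 0.38 * 8760
E = 13261939.2 kWh

13261939.2


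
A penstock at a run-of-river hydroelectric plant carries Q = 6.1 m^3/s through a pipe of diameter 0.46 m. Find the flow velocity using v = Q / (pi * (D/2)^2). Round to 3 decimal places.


Compute pipe cross-sectional area:
  A = pi * (D/2)^2 = pi * (0.46/2)^2 = 0.1662 m^2
Calculate velocity:
  v = Q / A = 6.1 / 0.1662
  v = 36.705 m/s

36.705


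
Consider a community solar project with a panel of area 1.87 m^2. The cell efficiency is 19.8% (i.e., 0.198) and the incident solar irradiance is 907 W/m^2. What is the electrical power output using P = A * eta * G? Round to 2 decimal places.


Use the solar power formula P = A * eta * G.
Given: A = 1.87 m^2, eta = 0.198, G = 907 W/m^2
P = 1.87 * 0.198 * 907
P = 335.83 W

335.83


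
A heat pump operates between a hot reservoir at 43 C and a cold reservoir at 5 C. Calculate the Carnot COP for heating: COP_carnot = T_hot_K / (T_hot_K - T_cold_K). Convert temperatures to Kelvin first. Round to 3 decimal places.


Convert to Kelvin:
  T_hot = 43 + 273.15 = 316.15 K
  T_cold = 5 + 273.15 = 278.15 K
Apply Carnot COP formula:
  COP = T_hot_K / (T_hot_K - T_cold_K) = 316.15 / 38.0
  COP = 8.320

8.320


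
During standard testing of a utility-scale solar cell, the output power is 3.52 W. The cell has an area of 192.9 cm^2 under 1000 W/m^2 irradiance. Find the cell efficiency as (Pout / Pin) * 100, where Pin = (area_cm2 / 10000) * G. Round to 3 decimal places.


First compute the input power:
  Pin = area_cm2 / 10000 * G = 192.9 / 10000 * 1000 = 19.29 W
Then compute efficiency:
  Efficiency = (Pout / Pin) * 100 = (3.52 / 19.29) * 100
  Efficiency = 18.248%

18.248


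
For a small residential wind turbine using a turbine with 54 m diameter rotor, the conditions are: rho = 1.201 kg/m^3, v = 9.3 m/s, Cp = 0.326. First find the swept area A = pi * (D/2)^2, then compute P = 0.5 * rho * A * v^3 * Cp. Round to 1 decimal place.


Step 1 -- Compute swept area:
  A = pi * (D/2)^2 = pi * (54/2)^2 = 2290.22 m^2
Step 2 -- Apply wind power equation:
  P = 0.5 * rho * A * v^3 * Cp
  v^3 = 9.3^3 = 804.357
  P = 0.5 * 1.201 * 2290.22 * 804.357 * 0.326
  P = 360625.9 W

360625.9


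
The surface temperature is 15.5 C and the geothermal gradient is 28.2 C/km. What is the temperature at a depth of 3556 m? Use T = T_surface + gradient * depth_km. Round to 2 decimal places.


Convert depth to km: 3556 / 1000 = 3.556 km
Temperature increase = gradient * depth_km = 28.2 * 3.556 = 100.28 C
Temperature at depth = T_surface + delta_T = 15.5 + 100.28
T = 115.78 C

115.78


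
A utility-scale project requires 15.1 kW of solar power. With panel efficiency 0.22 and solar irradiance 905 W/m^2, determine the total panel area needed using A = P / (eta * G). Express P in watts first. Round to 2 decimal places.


Convert target power to watts: P = 15.1 * 1000 = 15100.0 W
Compute denominator: eta * G = 0.22 * 905 = 199.1
Required area A = P / (eta * G) = 15100.0 / 199.1
A = 75.84 m^2

75.84


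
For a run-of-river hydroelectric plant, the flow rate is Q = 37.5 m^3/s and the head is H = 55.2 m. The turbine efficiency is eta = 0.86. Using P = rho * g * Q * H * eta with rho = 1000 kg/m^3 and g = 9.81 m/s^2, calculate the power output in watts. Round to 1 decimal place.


Apply the hydropower formula P = rho * g * Q * H * eta
rho * g = 1000 * 9.81 = 9810.0
P = 9810.0 * 37.5 * 55.2 * 0.86
P = 17463762.0 W

17463762.0


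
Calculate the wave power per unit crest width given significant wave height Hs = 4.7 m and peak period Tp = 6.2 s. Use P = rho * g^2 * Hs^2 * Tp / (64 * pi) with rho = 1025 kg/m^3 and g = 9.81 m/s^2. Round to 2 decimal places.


Apply wave power formula:
  g^2 = 9.81^2 = 96.2361
  Hs^2 = 4.7^2 = 22.09
  Numerator = rho * g^2 * Hs^2 * Tp = 1025 * 96.2361 * 22.09 * 6.2 = 13509811.38
  Denominator = 64 * pi = 201.0619
  P = 13509811.38 / 201.0619 = 67192.29 W/m

67192.29


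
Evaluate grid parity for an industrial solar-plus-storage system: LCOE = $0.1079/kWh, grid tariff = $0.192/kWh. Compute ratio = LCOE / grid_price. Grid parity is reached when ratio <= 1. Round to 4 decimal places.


Compare LCOE to grid price:
  LCOE = $0.1079/kWh, Grid price = $0.192/kWh
  Ratio = LCOE / grid_price = 0.1079 / 0.192 = 0.5620
  Grid parity achieved (ratio <= 1)? yes

0.5620


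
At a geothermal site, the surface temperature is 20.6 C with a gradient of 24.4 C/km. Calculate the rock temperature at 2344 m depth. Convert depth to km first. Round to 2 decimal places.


Convert depth to km: 2344 / 1000 = 2.344 km
Temperature increase = gradient * depth_km = 24.4 * 2.344 = 57.19 C
Temperature at depth = T_surface + delta_T = 20.6 + 57.19
T = 77.79 C

77.79


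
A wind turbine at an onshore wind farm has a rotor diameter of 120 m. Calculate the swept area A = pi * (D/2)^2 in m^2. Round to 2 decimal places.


Compute the rotor radius:
  r = D / 2 = 120 / 2 = 60.0 m
Calculate swept area:
  A = pi * r^2 = pi * 60.0^2
  A = 11309.73 m^2

11309.73


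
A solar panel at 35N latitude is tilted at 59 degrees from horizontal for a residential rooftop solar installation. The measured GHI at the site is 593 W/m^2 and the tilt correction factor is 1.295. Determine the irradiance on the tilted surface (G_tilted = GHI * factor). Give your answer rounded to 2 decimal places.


Identify the given values:
  GHI = 593 W/m^2, tilt correction factor = 1.295
Apply the formula G_tilted = GHI * factor:
  G_tilted = 593 * 1.295
  G_tilted = 767.94 W/m^2

767.94


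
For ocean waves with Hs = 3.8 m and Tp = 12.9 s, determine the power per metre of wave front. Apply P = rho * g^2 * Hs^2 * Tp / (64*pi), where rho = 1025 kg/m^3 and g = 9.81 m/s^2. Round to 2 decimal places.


Apply wave power formula:
  g^2 = 9.81^2 = 96.2361
  Hs^2 = 3.8^2 = 14.44
  Numerator = rho * g^2 * Hs^2 * Tp = 1025 * 96.2361 * 14.44 * 12.9 = 18374637.66
  Denominator = 64 * pi = 201.0619
  P = 18374637.66 / 201.0619 = 91387.95 W/m

91387.95


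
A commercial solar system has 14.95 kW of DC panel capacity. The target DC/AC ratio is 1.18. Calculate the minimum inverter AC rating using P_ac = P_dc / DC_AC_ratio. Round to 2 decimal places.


The inverter AC capacity is determined by the DC/AC ratio.
Given: P_dc = 14.95 kW, DC/AC ratio = 1.18
P_ac = P_dc / ratio = 14.95 / 1.18
P_ac = 12.67 kW

12.67


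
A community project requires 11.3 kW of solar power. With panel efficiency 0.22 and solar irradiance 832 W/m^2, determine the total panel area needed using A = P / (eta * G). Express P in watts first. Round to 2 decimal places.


Convert target power to watts: P = 11.3 * 1000 = 11300.0 W
Compute denominator: eta * G = 0.22 * 832 = 183.04
Required area A = P / (eta * G) = 11300.0 / 183.04
A = 61.74 m^2

61.74


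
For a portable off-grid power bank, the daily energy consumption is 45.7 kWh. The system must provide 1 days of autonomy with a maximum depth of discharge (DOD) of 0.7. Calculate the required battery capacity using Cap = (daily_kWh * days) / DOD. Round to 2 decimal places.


Total energy needed = daily * days = 45.7 * 1 = 45.7 kWh
Account for depth of discharge:
  Cap = total_energy / DOD = 45.7 / 0.7
  Cap = 65.29 kWh

65.29


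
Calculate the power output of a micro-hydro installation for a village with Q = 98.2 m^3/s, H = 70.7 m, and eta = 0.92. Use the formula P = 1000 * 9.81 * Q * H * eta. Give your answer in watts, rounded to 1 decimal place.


Apply the hydropower formula P = rho * g * Q * H * eta
rho * g = 1000 * 9.81 = 9810.0
P = 9810.0 * 98.2 * 70.7 * 0.92
P = 62659617.0 W

62659617.0


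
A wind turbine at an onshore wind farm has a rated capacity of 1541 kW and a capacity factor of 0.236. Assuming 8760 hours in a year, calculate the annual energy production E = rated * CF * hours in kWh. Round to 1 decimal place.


Annual energy = rated_kW * capacity_factor * hours_per_year
Given: P_rated = 1541 kW, CF = 0.236, hours = 8760
E = 1541 * 0.236 * 8760
E = 3185801.8 kWh

3185801.8


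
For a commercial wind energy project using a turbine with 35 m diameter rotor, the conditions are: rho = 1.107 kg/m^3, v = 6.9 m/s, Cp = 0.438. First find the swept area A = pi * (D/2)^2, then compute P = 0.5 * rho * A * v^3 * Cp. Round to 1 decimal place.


Step 1 -- Compute swept area:
  A = pi * (D/2)^2 = pi * (35/2)^2 = 962.11 m^2
Step 2 -- Apply wind power equation:
  P = 0.5 * rho * A * v^3 * Cp
  v^3 = 6.9^3 = 328.509
  P = 0.5 * 1.107 * 962.11 * 328.509 * 0.438
  P = 76624.0 W

76624.0


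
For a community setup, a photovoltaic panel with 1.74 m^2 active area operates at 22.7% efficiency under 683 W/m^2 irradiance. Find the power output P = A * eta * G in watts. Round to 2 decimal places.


Use the solar power formula P = A * eta * G.
Given: A = 1.74 m^2, eta = 0.227, G = 683 W/m^2
P = 1.74 * 0.227 * 683
P = 269.77 W

269.77
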